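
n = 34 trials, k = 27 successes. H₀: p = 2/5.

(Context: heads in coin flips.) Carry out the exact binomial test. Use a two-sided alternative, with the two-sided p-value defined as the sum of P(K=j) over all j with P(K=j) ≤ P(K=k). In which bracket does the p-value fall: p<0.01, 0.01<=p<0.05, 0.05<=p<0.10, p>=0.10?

p-value bracket: p<0.01

Exact binomial: n=34, k=27, p₀=2/5=0.4000
P(X=j) = C(n,j)·p₀^j·(1−p₀)^(n−j); p = Σ P(X=j) over j with P(X=j) ≤ P(X=27)
p-value (two-sided) = 0.00000
→ bracket: p<0.01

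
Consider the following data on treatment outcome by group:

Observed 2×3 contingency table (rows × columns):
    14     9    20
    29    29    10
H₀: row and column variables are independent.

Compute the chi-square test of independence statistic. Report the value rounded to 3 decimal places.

test statistic = 14.181

Row totals [43, 68], col totals [43, 38, 30], n=111
χ² = (14−16.66)²/16.66 + (9−14.72)²/14.72 + (20−11.62)²/11.62 + (29−26.34)²/26.34 + (29−23.28)²/23.28 + (10−18.38)²/18.38 = 14.1809
df = 2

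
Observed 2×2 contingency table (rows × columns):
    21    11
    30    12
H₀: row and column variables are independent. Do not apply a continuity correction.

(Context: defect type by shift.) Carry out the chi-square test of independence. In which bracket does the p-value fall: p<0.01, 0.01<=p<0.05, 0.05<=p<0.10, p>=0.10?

Row totals [32, 42], col totals [51, 23], n=74
χ² = (21−22.05)²/22.05 + (11−9.95)²/9.95 + (30−28.95)²/28.95 + (12−13.05)²/13.05 = 0.2856
df = 1
p-value (upper-tail) = 0.59307
→ bracket: p>=0.10

p-value bracket: p>=0.10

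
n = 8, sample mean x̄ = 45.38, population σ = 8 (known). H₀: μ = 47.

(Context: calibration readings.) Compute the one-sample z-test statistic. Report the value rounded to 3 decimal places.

test statistic = -0.573

SE = σ/√n = 8/√8 = 2.8284
z = (x̄−μ₀)/SE = (45.38−47)/2.8284 = -0.5728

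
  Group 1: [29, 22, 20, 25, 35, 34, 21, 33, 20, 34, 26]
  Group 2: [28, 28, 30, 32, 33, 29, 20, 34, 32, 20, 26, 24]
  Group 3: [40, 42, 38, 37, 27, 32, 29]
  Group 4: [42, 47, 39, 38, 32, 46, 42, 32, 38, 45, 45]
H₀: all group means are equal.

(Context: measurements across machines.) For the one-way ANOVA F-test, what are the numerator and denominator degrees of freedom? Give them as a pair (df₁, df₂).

degrees of freedom = [3, 37]

k = 4 groups, N = 41 total
df = (k−1, N−k) = (4−1, 41−4) = (3, 37)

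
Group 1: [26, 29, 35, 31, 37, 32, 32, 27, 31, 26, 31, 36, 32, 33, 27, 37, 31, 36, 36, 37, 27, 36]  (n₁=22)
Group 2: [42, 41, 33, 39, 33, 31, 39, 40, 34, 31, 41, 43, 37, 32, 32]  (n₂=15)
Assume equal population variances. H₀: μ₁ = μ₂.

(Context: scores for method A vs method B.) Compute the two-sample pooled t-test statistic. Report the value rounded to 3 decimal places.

x̄₁=32.045, s₁=3.836, n₁=22
x̄₂=36.533, s₂=4.389, n₂=15
s_p² = [21·3.836² + 14·4.389²]/35 = 16.5339
SE = √(s_p²·(1/22+1/15)) = 1.3615
t = (32.045−36.533)/1.3615 = -3.2962
df = 35

test statistic = -3.296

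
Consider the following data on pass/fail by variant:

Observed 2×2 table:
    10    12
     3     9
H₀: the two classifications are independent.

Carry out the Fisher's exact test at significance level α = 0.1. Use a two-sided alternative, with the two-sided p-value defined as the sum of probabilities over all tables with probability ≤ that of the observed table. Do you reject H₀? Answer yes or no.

reject H₀: no

Margins: r₁=22, r₂=12, c₁=13, c₂=21, n=34
p_obs = C(22,10)·C(12,3)/C(34,13); sum pmf over tables with pmf ≤ p_obs
p-value (two-sided) = 0.29195
At α=0.1: p ≥ α → fail to reject H₀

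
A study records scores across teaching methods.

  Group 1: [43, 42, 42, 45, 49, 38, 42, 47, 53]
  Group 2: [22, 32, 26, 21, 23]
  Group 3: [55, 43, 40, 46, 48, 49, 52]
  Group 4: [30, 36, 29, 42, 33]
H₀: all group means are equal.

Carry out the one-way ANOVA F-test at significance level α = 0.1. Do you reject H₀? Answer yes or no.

reject H₀: yes

Group means [44.56, 24.80, 47.57, 34.00], grand mean 39.538
SSB = Σnᵢ(x̄ᵢ−x̄)² = 1917.725; SSW = ΣΣ(x−x̄ᵢ)² = 508.737
MSB = 1917.725/3 = 639.2417; MSW = 508.737/22 = 23.1244
F = MSB/MSW = 27.6436
df = (3, 22)
p-value (upper-tail) = 0.00000
At α=0.1: p < α → reject H₀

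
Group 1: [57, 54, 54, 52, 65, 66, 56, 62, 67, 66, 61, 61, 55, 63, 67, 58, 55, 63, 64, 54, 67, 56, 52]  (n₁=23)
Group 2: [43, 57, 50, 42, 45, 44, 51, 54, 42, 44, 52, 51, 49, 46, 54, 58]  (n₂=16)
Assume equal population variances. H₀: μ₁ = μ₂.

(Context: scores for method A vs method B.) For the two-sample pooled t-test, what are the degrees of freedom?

df = n₁ + n₂ − 2 = 23 + 16 − 2 = 37

degrees of freedom = 37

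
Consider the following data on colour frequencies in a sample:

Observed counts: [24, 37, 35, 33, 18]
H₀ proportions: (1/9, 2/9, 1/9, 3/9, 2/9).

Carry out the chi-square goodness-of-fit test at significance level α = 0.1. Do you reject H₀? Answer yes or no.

n = 147; E_i = n·p_i = [16.33, 32.67, 16.33, 49.00, 32.67]
χ² = (24−16.33)²/16.33 + (37−32.67)²/32.67 + (35−16.33)²/16.33 + (33−49.00)²/49.00 + (18−32.67)²/32.67 = 37.3163
df = 4
p-value (upper-tail) = 0.00000
At α=0.1: p < α → reject H₀

reject H₀: yes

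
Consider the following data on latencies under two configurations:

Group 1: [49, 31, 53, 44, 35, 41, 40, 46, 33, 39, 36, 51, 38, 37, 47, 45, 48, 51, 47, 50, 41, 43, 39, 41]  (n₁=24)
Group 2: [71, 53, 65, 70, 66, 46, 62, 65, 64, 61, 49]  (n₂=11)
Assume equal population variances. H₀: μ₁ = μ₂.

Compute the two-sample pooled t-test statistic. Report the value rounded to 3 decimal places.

x̄₁=42.708, s₁=6.090, n₁=24
x̄₂=61.091, s₂=8.252, n₂=11
s_p² = [23·6.090² + 10·8.252²]/33 = 46.4808
SE = √(s_p²·(1/24+1/11)) = 2.4824
t = (42.708−61.091)/2.4824 = -7.4052
df = 33

test statistic = -7.405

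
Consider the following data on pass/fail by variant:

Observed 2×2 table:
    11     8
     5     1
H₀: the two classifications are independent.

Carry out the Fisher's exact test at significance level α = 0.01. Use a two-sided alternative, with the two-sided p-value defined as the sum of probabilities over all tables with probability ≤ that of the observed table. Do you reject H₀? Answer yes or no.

reject H₀: no

Margins: r₁=19, r₂=6, c₁=16, c₂=9, n=25
p_obs = C(19,11)·C(6,5)/C(25,16); sum pmf over tables with pmf ≤ p_obs
p-value (two-sided) = 0.36443
At α=0.01: p ≥ α → fail to reject H₀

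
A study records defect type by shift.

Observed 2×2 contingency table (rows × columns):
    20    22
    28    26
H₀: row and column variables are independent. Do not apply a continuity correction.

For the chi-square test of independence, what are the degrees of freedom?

df = (r−1)(c−1) = (2−1)·(2−1) = 1

degrees of freedom = 1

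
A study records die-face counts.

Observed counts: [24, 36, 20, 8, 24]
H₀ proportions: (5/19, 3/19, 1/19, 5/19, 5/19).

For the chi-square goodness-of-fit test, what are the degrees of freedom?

degrees of freedom = 4

df = k − 1 = 5 − 1 = 4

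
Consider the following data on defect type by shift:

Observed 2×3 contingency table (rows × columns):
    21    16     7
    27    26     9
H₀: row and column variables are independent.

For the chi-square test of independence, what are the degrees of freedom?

df = (r−1)(c−1) = (2−1)·(3−1) = 2

degrees of freedom = 2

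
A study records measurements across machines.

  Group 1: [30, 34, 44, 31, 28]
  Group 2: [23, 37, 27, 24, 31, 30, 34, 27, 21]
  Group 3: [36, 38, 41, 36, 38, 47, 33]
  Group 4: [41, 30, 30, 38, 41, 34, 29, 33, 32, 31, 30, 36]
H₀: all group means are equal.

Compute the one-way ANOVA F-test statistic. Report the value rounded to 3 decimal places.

Group means [33.40, 28.22, 38.43, 33.75], grand mean 33.182
SSB = Σnᵢ(x̄ᵢ−x̄)² = 418.189; SSW = ΣΣ(x−x̄ᵢ)² = 706.720
MSB = 418.189/3 = 139.3964; MSW = 706.720/29 = 24.3696
F = MSB/MSW = 5.7201
df = (3, 29)

test statistic = 5.720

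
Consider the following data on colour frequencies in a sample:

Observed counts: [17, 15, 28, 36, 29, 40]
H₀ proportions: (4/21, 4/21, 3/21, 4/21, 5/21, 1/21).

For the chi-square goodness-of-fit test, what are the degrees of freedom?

df = k − 1 = 6 − 1 = 5

degrees of freedom = 5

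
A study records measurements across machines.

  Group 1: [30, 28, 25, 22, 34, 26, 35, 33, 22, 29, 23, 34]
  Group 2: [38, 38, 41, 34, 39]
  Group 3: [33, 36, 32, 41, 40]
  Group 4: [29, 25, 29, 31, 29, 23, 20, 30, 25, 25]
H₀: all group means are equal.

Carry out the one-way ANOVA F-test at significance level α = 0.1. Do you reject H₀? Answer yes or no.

Group means [28.42, 38.00, 36.40, 26.60], grand mean 30.594
SSB = Σnᵢ(x̄ᵢ−x̄)² = 659.202; SSW = ΣΣ(x−x̄ᵢ)² = 462.517
MSB = 659.202/3 = 219.7340; MSW = 462.517/28 = 16.5185
F = MSB/MSW = 13.3023
df = (3, 28)
p-value (upper-tail) = 0.00001
At α=0.1: p < α → reject H₀

reject H₀: yes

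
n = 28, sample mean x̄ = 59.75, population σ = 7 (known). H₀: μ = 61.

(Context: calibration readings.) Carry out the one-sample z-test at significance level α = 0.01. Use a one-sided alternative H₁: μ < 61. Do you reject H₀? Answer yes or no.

reject H₀: no

SE = σ/√n = 7/√28 = 1.3229
z = (x̄−μ₀)/SE = (59.75−61)/1.3229 = -0.9449
p-value (one-sided, H₁ less) = 0.17235
At α=0.01: p ≥ α → fail to reject H₀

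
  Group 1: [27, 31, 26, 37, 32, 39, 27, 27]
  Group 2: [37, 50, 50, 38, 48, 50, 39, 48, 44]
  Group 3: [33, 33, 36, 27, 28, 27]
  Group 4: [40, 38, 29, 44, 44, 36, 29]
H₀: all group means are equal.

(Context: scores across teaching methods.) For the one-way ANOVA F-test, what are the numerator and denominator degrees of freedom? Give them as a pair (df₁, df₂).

degrees of freedom = [3, 26]

k = 4 groups, N = 30 total
df = (k−1, N−k) = (4−1, 30−4) = (3, 26)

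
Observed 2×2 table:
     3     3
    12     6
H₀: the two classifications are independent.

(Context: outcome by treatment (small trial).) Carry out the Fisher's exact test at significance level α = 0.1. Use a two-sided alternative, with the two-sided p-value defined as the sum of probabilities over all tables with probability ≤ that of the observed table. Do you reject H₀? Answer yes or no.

reject H₀: no

Margins: r₁=6, r₂=18, c₁=15, c₂=9, n=24
p_obs = C(6,3)·C(18,12)/C(24,15); sum pmf over tables with pmf ≤ p_obs
p-value (two-sided) = 0.63491
At α=0.1: p ≥ α → fail to reject H₀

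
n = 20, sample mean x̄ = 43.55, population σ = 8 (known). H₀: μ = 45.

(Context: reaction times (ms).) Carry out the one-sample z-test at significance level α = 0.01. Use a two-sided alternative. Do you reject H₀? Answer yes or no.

reject H₀: no

SE = σ/√n = 8/√20 = 1.7889
z = (x̄−μ₀)/SE = (43.55−45)/1.7889 = -0.8106
p-value (two-sided) = 0.41761
At α=0.01: p ≥ α → fail to reject H₀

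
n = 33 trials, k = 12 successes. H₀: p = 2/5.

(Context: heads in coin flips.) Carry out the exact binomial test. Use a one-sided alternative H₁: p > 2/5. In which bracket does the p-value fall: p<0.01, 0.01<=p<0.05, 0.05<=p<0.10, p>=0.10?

p-value bracket: p>=0.10

Exact binomial: n=33, k=12, p₀=2/5=0.4000
P(X≥12) from Σ C(n,i)·p₀^i·(1−p₀)^(n−i)
p-value (one-sided, H₁ greater) = 0.72418
→ bracket: p>=0.10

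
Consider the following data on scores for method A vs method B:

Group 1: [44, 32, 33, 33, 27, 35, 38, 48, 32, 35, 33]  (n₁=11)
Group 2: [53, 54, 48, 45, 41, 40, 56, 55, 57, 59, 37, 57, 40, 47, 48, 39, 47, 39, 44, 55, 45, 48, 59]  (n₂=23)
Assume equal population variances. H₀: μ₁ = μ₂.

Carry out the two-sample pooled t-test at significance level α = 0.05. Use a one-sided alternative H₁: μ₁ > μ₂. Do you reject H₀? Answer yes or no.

reject H₀: no

x̄₁=35.455, s₁=5.922, n₁=11
x̄₂=48.391, s₂=7.133, n₂=23
s_p² = [10·5.922² + 22·7.133²]/32 = 45.9439
SE = √(s_p²·(1/11+1/23)) = 2.4848
t = (35.455−48.391)/2.4848 = -5.2063
df = 32
p-value (one-sided, H₁ greater) = 0.99999
At α=0.05: p ≥ α → fail to reject H₀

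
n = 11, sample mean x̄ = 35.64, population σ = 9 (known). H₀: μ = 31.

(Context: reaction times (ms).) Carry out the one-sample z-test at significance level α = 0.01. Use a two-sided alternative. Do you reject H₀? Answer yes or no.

SE = σ/√n = 9/√11 = 2.7136
z = (x̄−μ₀)/SE = (35.64−31)/2.7136 = 1.7099
p-value (two-sided) = 0.08728
At α=0.01: p ≥ α → fail to reject H₀

reject H₀: no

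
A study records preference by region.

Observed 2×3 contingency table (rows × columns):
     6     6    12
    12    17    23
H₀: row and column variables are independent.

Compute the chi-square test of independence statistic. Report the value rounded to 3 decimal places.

Row totals [24, 52], col totals [18, 23, 35], n=76
χ² = (6−5.68)²/5.68 + (6−7.26)²/7.26 + (12−11.05)²/11.05 + (12−12.32)²/12.32 + (17−15.74)²/15.74 + (23−23.95)²/23.95 = 0.4654
df = 2

test statistic = 0.465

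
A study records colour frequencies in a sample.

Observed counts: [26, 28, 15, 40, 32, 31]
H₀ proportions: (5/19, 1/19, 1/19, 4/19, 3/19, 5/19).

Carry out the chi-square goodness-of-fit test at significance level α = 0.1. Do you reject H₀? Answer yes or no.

n = 172; E_i = n·p_i = [45.26, 9.05, 9.05, 36.21, 27.16, 45.26]
χ² = (26−45.26)²/45.26 + (28−9.05)²/9.05 + (15−9.05)²/9.05 + (40−36.21)²/36.21 + (32−27.16)²/27.16 + (31−45.26)²/45.26 = 57.5171
df = 5
p-value (upper-tail) = 0.00000
At α=0.1: p < α → reject H₀

reject H₀: yes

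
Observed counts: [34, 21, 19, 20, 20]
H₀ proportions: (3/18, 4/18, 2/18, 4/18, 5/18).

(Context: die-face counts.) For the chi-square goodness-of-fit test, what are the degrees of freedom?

df = k − 1 = 5 − 1 = 4

degrees of freedom = 4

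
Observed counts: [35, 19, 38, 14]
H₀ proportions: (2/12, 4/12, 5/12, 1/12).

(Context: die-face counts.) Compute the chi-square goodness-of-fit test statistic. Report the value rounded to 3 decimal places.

test statistic = 28.440

n = 106; E_i = n·p_i = [17.67, 35.33, 44.17, 8.83]
χ² = (35−17.67)²/17.67 + (19−35.33)²/35.33 + (38−44.17)²/44.17 + (14−8.83)²/8.83 = 28.4396
df = 3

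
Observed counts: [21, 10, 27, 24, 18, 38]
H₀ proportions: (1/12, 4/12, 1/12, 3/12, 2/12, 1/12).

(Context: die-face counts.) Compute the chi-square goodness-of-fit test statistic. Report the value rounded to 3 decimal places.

test statistic = 122.261

n = 138; E_i = n·p_i = [11.50, 46.00, 11.50, 34.50, 23.00, 11.50]
χ² = (21−11.50)²/11.50 + (10−46.00)²/46.00 + (27−11.50)²/11.50 + (24−34.50)²/34.50 + (18−23.00)²/23.00 + (38−11.50)²/11.50 = 122.2609
df = 5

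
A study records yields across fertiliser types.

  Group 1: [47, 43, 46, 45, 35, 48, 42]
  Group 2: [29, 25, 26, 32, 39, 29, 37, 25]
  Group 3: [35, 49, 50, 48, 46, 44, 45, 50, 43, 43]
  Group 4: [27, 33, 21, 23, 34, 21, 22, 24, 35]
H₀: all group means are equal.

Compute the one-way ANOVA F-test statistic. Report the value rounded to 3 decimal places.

Group means [43.71, 30.25, 45.30, 26.67], grand mean 36.500
SSB = Σnᵢ(x̄ᵢ−x̄)² = 2321.471; SSW = ΣΣ(x−x̄ᵢ)² = 771.029
MSB = 2321.471/3 = 773.8238; MSW = 771.029/30 = 25.7010
F = MSB/MSW = 30.1088
df = (3, 30)

test statistic = 30.109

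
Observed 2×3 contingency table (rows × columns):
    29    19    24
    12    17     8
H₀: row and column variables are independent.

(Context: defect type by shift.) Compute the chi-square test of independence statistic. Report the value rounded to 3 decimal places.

test statistic = 4.372

Row totals [72, 37], col totals [41, 36, 32], n=109
χ² = (29−27.08)²/27.08 + (19−23.78)²/23.78 + (24−21.14)²/21.14 + (12−13.92)²/13.92 + (17−12.22)²/12.22 + (8−10.86)²/10.86 = 4.3722
df = 2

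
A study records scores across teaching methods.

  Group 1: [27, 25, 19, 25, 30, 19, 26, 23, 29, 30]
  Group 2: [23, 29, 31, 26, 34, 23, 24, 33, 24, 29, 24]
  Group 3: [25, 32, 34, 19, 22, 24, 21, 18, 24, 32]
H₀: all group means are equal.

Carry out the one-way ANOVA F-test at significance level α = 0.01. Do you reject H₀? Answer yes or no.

reject H₀: no

Group means [25.30, 27.27, 25.10], grand mean 25.935
SSB = Σnᵢ(x̄ᵢ−x̄)² = 30.689; SSW = ΣΣ(x−x̄ᵢ)² = 605.182
MSB = 30.689/2 = 15.3446; MSW = 605.182/28 = 21.6136
F = MSB/MSW = 0.7099
df = (2, 28)
p-value (upper-tail) = 0.50031
At α=0.01: p ≥ α → fail to reject H₀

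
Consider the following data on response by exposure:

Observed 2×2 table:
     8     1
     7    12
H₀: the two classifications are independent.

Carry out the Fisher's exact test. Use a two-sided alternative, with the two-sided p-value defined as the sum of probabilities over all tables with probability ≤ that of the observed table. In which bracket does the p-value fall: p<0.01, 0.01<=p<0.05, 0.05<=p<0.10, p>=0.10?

Margins: r₁=9, r₂=19, c₁=15, c₂=13, n=28
p_obs = C(9,8)·C(19,7)/C(28,15); sum pmf over tables with pmf ≤ p_obs
p-value (two-sided) = 0.01573
→ bracket: 0.01<=p<0.05

p-value bracket: 0.01<=p<0.05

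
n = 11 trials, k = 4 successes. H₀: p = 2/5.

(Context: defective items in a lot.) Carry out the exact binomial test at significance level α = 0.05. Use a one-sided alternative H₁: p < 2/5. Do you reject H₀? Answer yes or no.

reject H₀: no

Exact binomial: n=11, k=4, p₀=2/5=0.4000
P(X≤4) from Σ C(n,i)·p₀^i·(1−p₀)^(n−i)
p-value (one-sided, H₁ less) = 0.53277
At α=0.05: p ≥ α → fail to reject H₀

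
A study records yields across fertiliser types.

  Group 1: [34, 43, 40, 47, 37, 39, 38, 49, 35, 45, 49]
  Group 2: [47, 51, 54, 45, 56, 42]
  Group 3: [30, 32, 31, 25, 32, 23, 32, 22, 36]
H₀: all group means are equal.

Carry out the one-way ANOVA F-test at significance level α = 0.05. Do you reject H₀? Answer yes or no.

reject H₀: yes

Group means [41.45, 49.17, 29.22], grand mean 39.000
SSB = Σnᵢ(x̄ᵢ−x̄)² = 1546.884; SSW = ΣΣ(x−x̄ᵢ)² = 625.116
MSB = 1546.884/2 = 773.4419; MSW = 625.116/23 = 27.1790
F = MSB/MSW = 28.4574
df = (2, 23)
p-value (upper-tail) = 0.00000
At α=0.05: p < α → reject H₀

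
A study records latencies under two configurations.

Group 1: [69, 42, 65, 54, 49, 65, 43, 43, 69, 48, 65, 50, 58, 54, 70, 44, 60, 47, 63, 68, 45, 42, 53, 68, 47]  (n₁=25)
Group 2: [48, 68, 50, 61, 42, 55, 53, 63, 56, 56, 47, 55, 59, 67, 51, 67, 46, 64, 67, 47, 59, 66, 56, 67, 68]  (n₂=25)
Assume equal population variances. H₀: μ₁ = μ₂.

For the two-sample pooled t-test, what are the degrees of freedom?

df = n₁ + n₂ − 2 = 25 + 25 − 2 = 48

degrees of freedom = 48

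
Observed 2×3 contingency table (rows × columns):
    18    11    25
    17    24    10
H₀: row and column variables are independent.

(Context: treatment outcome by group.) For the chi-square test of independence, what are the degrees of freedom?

degrees of freedom = 2

df = (r−1)(c−1) = (2−1)·(3−1) = 2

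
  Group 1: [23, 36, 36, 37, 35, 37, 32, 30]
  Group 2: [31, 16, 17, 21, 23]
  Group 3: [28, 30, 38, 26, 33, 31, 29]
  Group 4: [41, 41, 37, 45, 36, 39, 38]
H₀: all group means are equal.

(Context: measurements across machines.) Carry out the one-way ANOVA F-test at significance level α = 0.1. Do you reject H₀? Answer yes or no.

reject H₀: yes

Group means [33.25, 21.60, 30.71, 39.57], grand mean 32.074
SSB = Σnᵢ(x̄ᵢ−x̄)² = 966.009; SSW = ΣΣ(x−x̄ᵢ)² = 453.843
MSB = 966.009/3 = 322.0030; MSW = 453.843/23 = 19.7323
F = MSB/MSW = 16.3186
df = (3, 23)
p-value (upper-tail) = 0.00001
At α=0.1: p < α → reject H₀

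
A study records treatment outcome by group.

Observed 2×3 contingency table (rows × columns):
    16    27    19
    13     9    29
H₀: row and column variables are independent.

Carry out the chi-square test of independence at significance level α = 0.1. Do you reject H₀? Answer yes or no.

Row totals [62, 51], col totals [29, 36, 48], n=113
χ² = (16−15.91)²/15.91 + (27−19.75)²/19.75 + (19−26.34)²/26.34 + (13−13.09)²/13.09 + (9−16.25)²/16.25 + (29−21.66)²/21.66 = 10.4216
df = 2
p-value (upper-tail) = 0.00546
At α=0.1: p < α → reject H₀

reject H₀: yes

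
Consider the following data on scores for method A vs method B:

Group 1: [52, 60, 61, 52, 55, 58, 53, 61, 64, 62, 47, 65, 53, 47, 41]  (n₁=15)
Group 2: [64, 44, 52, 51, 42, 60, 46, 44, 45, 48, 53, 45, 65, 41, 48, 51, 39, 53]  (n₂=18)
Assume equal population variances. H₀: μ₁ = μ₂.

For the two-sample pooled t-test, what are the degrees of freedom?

degrees of freedom = 31

df = n₁ + n₂ − 2 = 15 + 18 − 2 = 31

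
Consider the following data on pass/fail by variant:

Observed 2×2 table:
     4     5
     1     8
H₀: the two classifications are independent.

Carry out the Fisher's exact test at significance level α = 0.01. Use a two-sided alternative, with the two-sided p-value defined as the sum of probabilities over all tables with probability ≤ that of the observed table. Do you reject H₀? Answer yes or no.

reject H₀: no

Margins: r₁=9, r₂=9, c₁=5, c₂=13, n=18
p_obs = C(9,4)·C(9,1)/C(18,5); sum pmf over tables with pmf ≤ p_obs
p-value (two-sided) = 0.29412
At α=0.01: p ≥ α → fail to reject H₀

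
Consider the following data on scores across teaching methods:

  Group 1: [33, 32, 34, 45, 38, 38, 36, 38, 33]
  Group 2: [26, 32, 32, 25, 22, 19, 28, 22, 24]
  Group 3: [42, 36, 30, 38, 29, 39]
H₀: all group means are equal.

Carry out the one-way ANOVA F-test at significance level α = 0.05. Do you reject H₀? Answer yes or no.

Group means [36.33, 25.56, 35.67], grand mean 32.125
SSB = Σnᵢ(x̄ᵢ−x̄)² = 623.069; SSW = ΣΣ(x−x̄ᵢ)² = 423.556
MSB = 623.069/2 = 311.5347; MSW = 423.556/21 = 20.1693
F = MSB/MSW = 15.4460
df = (2, 21)
p-value (upper-tail) = 0.00007
At α=0.05: p < α → reject H₀

reject H₀: yes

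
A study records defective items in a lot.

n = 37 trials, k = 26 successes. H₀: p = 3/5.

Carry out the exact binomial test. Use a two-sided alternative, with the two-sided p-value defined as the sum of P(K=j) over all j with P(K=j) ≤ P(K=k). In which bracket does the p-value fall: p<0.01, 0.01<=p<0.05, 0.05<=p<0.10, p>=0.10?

p-value bracket: p>=0.10

Exact binomial: n=37, k=26, p₀=3/5=0.6000
P(X=j) = C(n,j)·p₀^j·(1−p₀)^(n−j); p = Σ P(X=j) over j with P(X=j) ≤ P(X=26)
p-value (two-sided) = 0.24133
→ bracket: p>=0.10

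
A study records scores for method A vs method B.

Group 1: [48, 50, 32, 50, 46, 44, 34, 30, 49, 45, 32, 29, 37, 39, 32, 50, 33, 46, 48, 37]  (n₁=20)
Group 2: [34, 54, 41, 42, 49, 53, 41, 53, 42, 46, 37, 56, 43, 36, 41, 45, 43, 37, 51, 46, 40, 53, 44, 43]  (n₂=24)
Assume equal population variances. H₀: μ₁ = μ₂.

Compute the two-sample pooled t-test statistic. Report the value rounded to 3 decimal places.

test statistic = -1.925

x̄₁=40.550, s₁=7.722, n₁=20
x̄₂=44.583, s₂=6.178, n₂=24
s_p² = [19·7.722² + 23·6.178²]/42 = 47.8758
SE = √(s_p²·(1/20+1/24)) = 2.0949
t = (40.550−44.583)/2.0949 = -1.9253
df = 42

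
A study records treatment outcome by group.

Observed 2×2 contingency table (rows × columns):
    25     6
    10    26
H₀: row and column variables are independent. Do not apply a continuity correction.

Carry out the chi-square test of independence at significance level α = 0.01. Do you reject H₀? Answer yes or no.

Row totals [31, 36], col totals [35, 32], n=67
χ² = (25−16.19)²/16.19 + (6−14.81)²/14.81 + (10−18.81)²/18.81 + (26−17.19)²/17.19 = 18.6594
df = 1
p-value (upper-tail) = 0.00002
At α=0.01: p < α → reject H₀

reject H₀: yes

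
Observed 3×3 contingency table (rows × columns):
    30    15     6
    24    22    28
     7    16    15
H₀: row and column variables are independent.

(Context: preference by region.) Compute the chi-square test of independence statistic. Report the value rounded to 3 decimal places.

test statistic = 20.091

Row totals [51, 74, 38], col totals [61, 53, 49], n=163
χ² = (30−19.09)²/19.09 + (15−16.58)²/16.58 + (6−15.33)²/15.33 + (24−27.69)²/27.69 + (22−24.06)²/24.06 + (28−22.25)²/22.25 + (7−14.22)²/14.22 + (16−12.36)²/12.36 + (15−11.42)²/11.42 = 20.0906
df = 4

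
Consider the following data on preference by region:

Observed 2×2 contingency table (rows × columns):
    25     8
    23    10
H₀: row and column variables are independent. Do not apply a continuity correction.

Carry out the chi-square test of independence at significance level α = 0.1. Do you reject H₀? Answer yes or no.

Row totals [33, 33], col totals [48, 18], n=66
χ² = (25−24.00)²/24.00 + (8−9.00)²/9.00 + (23−24.00)²/24.00 + (10−9.00)²/9.00 = 0.3056
df = 1
p-value (upper-tail) = 0.58042
At α=0.1: p ≥ α → fail to reject H₀

reject H₀: no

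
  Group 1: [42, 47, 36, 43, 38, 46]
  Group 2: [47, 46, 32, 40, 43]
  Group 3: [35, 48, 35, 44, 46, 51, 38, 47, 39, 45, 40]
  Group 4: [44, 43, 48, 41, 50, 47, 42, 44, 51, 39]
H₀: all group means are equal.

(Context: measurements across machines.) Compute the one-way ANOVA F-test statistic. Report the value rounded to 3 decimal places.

test statistic = 0.749

Group means [42.00, 41.60, 42.55, 44.90], grand mean 43.031
SSB = Σnᵢ(x̄ᵢ−x̄)² = 54.141; SSW = ΣΣ(x−x̄ᵢ)² = 674.827
MSB = 54.141/3 = 18.0472; MSW = 674.827/28 = 24.1010
F = MSB/MSW = 0.7488
df = (3, 28)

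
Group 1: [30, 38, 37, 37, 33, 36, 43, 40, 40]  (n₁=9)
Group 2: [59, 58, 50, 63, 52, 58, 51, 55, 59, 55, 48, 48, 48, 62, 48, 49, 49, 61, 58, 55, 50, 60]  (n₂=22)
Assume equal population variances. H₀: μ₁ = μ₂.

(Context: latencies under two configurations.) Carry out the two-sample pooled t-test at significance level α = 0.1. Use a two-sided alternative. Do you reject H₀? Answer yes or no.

reject H₀: yes

x̄₁=37.111, s₁=3.887, n₁=9
x̄₂=54.364, s₂=5.197, n₂=22
s_p² = [8·3.887² + 21·5.197²]/29 = 23.7234
SE = √(s_p²·(1/9+1/22)) = 1.9272
t = (37.111−54.364)/1.9272 = -8.9519
df = 29
p-value (two-sided) = 0.00000
At α=0.1: p < α → reject H₀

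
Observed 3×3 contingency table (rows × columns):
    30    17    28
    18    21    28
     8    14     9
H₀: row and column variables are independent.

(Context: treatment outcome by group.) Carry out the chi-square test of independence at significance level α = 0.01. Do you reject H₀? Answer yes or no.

reject H₀: no

Row totals [75, 67, 31], col totals [56, 52, 65], n=173
χ² = (30−24.28)²/24.28 + (17−22.54)²/22.54 + (28−28.18)²/28.18 + (18−21.69)²/21.69 + (21−20.14)²/20.14 + (28−25.17)²/25.17 + (8−10.03)²/10.03 + (14−9.32)²/9.32 + (9−11.65)²/11.65 = 7.0614
df = 4
p-value (upper-tail) = 0.13268
At α=0.01: p ≥ α → fail to reject H₀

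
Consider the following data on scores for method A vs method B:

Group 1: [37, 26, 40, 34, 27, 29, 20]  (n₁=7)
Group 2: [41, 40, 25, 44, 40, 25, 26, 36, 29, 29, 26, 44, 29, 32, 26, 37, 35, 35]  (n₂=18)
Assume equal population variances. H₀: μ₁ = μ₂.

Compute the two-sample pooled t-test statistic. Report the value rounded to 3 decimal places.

test statistic = -0.947

x̄₁=30.429, s₁=6.949, n₁=7
x̄₂=33.278, s₂=6.685, n₂=18
s_p² = [6·6.949² + 17·6.685²]/23 = 45.6228
SE = √(s_p²·(1/7+1/18)) = 3.0087
t = (30.429−33.278)/3.0087 = -0.9470
df = 23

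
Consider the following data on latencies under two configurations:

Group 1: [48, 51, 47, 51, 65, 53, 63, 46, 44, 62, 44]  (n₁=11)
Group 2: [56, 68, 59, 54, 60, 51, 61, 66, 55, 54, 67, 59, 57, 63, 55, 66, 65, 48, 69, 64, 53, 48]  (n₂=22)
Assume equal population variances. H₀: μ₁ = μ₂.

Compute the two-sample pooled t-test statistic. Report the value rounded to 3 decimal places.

x̄₁=52.182, s₁=7.731, n₁=11
x̄₂=59.000, s₂=6.407, n₂=22
s_p² = [10·7.731² + 21·6.407²]/31 = 47.0850
SE = √(s_p²·(1/11+1/22)) = 2.5339
t = (52.182−59.000)/2.5339 = -2.6908
df = 31

test statistic = -2.691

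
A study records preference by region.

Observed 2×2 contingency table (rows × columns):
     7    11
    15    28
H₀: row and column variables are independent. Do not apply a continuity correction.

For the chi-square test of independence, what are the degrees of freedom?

degrees of freedom = 1

df = (r−1)(c−1) = (2−1)·(2−1) = 1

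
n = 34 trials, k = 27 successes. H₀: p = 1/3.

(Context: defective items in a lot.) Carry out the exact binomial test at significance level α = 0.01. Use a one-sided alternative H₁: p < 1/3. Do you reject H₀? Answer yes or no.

Exact binomial: n=34, k=27, p₀=1/3=0.3333
P(X≤27) from Σ C(n,i)·p₀^i·(1−p₀)^(n−i)
p-value (one-sided, H₁ less) = 1.00000
At α=0.01: p ≥ α → fail to reject H₀

reject H₀: no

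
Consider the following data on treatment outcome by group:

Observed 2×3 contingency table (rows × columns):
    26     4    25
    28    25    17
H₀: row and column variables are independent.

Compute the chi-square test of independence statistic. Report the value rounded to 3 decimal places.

Row totals [55, 70], col totals [54, 29, 42], n=125
χ² = (26−23.76)²/23.76 + (4−12.76)²/12.76 + (25−18.48)²/18.48 + (28−30.24)²/30.24 + (25−16.24)²/16.24 + (17−23.52)²/23.52 = 15.2240
df = 2

test statistic = 15.224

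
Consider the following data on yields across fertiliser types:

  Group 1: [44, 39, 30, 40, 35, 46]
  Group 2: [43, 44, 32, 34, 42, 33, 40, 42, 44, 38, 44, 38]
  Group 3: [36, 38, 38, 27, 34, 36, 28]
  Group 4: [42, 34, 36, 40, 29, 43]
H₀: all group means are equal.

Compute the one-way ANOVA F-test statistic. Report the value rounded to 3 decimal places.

Group means [39.00, 39.50, 33.86, 37.33], grand mean 37.710
SSB = Σnᵢ(x̄ᵢ−x̄)² = 153.197; SSW = ΣΣ(x−x̄ᵢ)² = 659.190
MSB = 153.197/3 = 51.0655; MSW = 659.190/27 = 24.4145
F = MSB/MSW = 2.0916
df = (3, 27)

test statistic = 2.092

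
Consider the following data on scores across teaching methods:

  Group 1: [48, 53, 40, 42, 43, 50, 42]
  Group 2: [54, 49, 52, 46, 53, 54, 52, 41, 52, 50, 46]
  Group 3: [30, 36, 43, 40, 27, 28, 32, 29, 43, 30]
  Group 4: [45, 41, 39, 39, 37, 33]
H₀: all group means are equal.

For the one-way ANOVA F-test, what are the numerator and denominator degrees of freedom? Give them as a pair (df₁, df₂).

degrees of freedom = [3, 30]

k = 4 groups, N = 34 total
df = (k−1, N−k) = (4−1, 34−4) = (3, 30)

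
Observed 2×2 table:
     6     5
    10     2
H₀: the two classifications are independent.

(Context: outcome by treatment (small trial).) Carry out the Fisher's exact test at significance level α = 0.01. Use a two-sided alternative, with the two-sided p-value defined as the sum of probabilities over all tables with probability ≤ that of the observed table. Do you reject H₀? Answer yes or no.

reject H₀: no

Margins: r₁=11, r₂=12, c₁=16, c₂=7, n=23
p_obs = C(11,6)·C(12,10)/C(23,16); sum pmf over tables with pmf ≤ p_obs
p-value (two-sided) = 0.19303
At α=0.01: p ≥ α → fail to reject H₀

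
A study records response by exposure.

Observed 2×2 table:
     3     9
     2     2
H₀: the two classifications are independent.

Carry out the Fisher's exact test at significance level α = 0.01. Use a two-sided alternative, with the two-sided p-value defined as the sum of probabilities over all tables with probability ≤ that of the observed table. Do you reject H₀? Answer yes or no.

reject H₀: no

Margins: r₁=12, r₂=4, c₁=5, c₂=11, n=16
p_obs = C(12,3)·C(4,2)/C(16,5); sum pmf over tables with pmf ≤ p_obs
p-value (two-sided) = 0.54670
At α=0.01: p ≥ α → fail to reject H₀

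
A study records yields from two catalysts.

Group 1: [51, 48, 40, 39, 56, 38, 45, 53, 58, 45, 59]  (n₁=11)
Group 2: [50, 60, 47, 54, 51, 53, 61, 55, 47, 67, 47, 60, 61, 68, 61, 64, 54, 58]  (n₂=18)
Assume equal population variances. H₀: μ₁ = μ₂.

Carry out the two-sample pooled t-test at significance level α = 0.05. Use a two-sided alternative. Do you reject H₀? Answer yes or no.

x̄₁=48.364, s₁=7.619, n₁=11
x̄₂=56.556, s₂=6.671, n₂=18
s_p² = [10·7.619² + 17·6.671²]/27 = 49.5181
SE = √(s_p²·(1/11+1/18)) = 2.6931
t = (48.364−56.556)/2.6931 = -3.0418
df = 27
p-value (two-sided) = 0.00518
At α=0.05: p < α → reject H₀

reject H₀: yes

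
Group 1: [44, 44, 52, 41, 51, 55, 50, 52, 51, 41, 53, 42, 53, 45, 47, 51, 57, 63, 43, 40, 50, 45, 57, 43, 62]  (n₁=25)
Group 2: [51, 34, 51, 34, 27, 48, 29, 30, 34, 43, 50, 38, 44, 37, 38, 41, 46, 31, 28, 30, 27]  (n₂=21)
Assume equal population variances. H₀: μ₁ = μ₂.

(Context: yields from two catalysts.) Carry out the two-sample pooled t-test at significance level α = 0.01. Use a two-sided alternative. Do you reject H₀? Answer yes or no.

x̄₁=49.280, s₁=6.478, n₁=25
x̄₂=37.667, s₂=8.254, n₂=21
s_p² = [24·6.478² + 20·8.254²]/44 = 53.8570
SE = √(s_p²·(1/25+1/21)) = 2.1723
t = (49.280−37.667)/2.1723 = 5.3461
df = 44
p-value (two-sided) = 0.00000
At α=0.01: p < α → reject H₀

reject H₀: yes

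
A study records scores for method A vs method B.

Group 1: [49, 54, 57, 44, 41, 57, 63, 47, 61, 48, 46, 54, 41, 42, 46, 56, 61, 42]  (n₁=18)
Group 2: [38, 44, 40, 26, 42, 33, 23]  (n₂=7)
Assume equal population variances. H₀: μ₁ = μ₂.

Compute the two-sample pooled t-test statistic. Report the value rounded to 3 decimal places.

test statistic = 4.521

x̄₁=50.500, s₁=7.454, n₁=18
x̄₂=35.143, s₂=8.092, n₂=7
s_p² = [17·7.454² + 6·8.092²]/23 = 58.1460
SE = √(s_p²·(1/18+1/7)) = 3.3966
t = (50.500−35.143)/3.3966 = 4.5213
df = 23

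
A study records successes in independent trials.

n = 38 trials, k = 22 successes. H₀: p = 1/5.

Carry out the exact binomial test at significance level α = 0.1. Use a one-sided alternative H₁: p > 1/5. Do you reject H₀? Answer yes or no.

Exact binomial: n=38, k=22, p₀=1/5=0.2000
P(X≥22) from Σ C(n,i)·p₀^i·(1−p₀)^(n−i)
p-value (one-sided, H₁ greater) = 0.00000
At α=0.1: p < α → reject H₀

reject H₀: yes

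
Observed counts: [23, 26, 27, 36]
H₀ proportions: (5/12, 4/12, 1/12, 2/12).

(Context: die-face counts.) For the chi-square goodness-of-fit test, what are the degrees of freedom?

degrees of freedom = 3

df = k − 1 = 4 − 1 = 3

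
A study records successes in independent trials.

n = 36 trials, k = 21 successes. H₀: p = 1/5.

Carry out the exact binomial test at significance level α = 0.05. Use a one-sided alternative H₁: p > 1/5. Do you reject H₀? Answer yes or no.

reject H₀: yes

Exact binomial: n=36, k=21, p₀=1/5=0.2000
P(X≥21) from Σ C(n,i)·p₀^i·(1−p₀)^(n−i)
p-value (one-sided, H₁ greater) = 0.00000
At α=0.05: p < α → reject H₀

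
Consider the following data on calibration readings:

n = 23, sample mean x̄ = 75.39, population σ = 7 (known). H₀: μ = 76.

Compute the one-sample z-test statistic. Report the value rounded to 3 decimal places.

test statistic = -0.418

SE = σ/√n = 7/√23 = 1.4596
z = (x̄−μ₀)/SE = (75.39−76)/1.4596 = -0.4179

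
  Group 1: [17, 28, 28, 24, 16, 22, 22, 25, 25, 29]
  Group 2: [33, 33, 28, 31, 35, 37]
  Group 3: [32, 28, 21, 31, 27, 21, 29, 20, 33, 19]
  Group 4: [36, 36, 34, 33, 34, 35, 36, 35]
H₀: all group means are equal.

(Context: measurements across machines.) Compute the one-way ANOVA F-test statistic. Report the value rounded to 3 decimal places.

test statistic = 14.849

Group means [23.60, 32.83, 26.10, 34.88], grand mean 28.618
SSB = Σnᵢ(x̄ᵢ−x̄)² = 735.021; SSW = ΣΣ(x−x̄ᵢ)² = 495.008
MSB = 735.021/3 = 245.0070; MSW = 495.008/30 = 16.5003
F = MSB/MSW = 14.8487
df = (3, 30)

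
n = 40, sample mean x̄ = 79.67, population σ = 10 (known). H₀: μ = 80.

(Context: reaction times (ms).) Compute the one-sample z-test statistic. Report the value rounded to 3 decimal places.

SE = σ/√n = 10/√40 = 1.5811
z = (x̄−μ₀)/SE = (79.67−80)/1.5811 = -0.2087

test statistic = -0.209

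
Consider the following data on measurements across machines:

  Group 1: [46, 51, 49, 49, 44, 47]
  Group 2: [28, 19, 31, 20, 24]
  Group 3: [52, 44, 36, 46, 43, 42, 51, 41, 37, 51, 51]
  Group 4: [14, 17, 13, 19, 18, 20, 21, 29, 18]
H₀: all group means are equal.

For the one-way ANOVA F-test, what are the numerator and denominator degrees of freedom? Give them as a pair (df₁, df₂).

degrees of freedom = [3, 27]

k = 4 groups, N = 31 total
df = (k−1, N−k) = (4−1, 31−4) = (3, 27)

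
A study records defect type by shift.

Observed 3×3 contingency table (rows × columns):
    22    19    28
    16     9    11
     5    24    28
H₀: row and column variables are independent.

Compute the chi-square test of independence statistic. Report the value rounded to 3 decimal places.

Row totals [69, 36, 57], col totals [43, 52, 67], n=162
χ² = (22−18.31)²/18.31 + (19−22.15)²/22.15 + (28−28.54)²/28.54 + (16−9.56)²/9.56 + (9−11.56)²/11.56 + (11−14.89)²/14.89 + (5−15.13)²/15.13 + (24−18.30)²/18.30 + (28−23.57)²/23.57 = 16.5173
df = 4

test statistic = 16.517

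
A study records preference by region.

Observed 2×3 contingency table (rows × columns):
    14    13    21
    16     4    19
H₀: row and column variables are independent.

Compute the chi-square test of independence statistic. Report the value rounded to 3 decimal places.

test statistic = 4.111

Row totals [48, 39], col totals [30, 17, 40], n=87
χ² = (14−16.55)²/16.55 + (13−9.38)²/9.38 + (21−22.07)²/22.07 + (16−13.45)²/13.45 + (4−7.62)²/7.62 + (19−17.93)²/17.93 = 4.1110
df = 2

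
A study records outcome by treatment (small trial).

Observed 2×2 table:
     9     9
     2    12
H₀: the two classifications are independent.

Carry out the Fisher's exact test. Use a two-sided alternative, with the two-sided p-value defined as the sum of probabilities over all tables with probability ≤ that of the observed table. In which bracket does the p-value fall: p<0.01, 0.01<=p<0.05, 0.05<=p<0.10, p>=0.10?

p-value bracket: 0.05<=p<0.10

Margins: r₁=18, r₂=14, c₁=11, c₂=21, n=32
p_obs = C(18,9)·C(14,2)/C(32,11); sum pmf over tables with pmf ≤ p_obs
p-value (two-sided) = 0.06079
→ bracket: 0.05<=p<0.10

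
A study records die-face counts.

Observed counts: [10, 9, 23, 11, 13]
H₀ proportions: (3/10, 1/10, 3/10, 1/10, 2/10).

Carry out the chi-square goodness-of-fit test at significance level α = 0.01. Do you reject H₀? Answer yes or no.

n = 66; E_i = n·p_i = [19.80, 6.60, 19.80, 6.60, 13.20]
χ² = (10−19.80)²/19.80 + (9−6.60)²/6.60 + (23−19.80)²/19.80 + (11−6.60)²/6.60 + (13−13.20)²/13.20 = 9.1768
df = 4
p-value (upper-tail) = 0.05683
At α=0.01: p ≥ α → fail to reject H₀

reject H₀: no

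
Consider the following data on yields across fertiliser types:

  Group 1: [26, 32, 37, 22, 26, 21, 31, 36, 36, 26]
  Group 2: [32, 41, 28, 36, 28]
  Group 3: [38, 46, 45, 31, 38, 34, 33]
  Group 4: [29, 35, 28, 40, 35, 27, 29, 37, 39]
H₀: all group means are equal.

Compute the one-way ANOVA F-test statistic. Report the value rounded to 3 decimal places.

test statistic = 3.231

Group means [29.30, 33.00, 37.86, 33.22], grand mean 32.968
SSB = Σnᵢ(x̄ᵢ−x̄)² = 302.455; SSW = ΣΣ(x−x̄ᵢ)² = 842.513
MSB = 302.455/3 = 100.8183; MSW = 842.513/27 = 31.2042
F = MSB/MSW = 3.2309
df = (3, 27)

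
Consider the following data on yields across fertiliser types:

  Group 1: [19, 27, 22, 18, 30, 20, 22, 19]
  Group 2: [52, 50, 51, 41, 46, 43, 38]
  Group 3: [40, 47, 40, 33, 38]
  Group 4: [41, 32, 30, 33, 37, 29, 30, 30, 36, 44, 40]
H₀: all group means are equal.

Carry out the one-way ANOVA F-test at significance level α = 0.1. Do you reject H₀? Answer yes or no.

Group means [22.12, 45.86, 39.60, 34.73], grand mean 34.774
SSB = Σnᵢ(x̄ᵢ−x̄)² = 2256.305; SSW = ΣΣ(x−x̄ᵢ)² = 673.114
MSB = 2256.305/3 = 752.1018; MSW = 673.114/27 = 24.9301
F = MSB/MSW = 30.1684
df = (3, 27)
p-value (upper-tail) = 0.00000
At α=0.1: p < α → reject H₀

reject H₀: yes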